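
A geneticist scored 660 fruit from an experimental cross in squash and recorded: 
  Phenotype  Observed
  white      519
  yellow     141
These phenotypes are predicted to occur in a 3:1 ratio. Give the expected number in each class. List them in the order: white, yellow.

Total ratio parts = 4. Expected numbers out of 660:
  white: 660 × 3/4 = 495
  yellow: 660 × 1/4 = 165

495, 165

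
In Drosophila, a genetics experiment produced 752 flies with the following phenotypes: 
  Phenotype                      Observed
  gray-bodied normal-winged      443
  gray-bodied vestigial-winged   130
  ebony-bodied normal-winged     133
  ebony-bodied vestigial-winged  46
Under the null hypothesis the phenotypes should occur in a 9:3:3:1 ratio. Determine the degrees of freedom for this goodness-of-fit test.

A goodness-of-fit test with 4 phenotype classes has df = 4 − 1 = 3.

3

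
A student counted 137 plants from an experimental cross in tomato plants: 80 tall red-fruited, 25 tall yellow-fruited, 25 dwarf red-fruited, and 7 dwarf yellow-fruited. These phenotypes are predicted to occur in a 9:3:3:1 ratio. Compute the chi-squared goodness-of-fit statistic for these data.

0.434

Under the 9:3:3:1 hypothesis (Σ ratio = 16, N = 137):
  tall red-fruited: 137 × 9/16 = 77.0625
  tall yellow-fruited: 137 × 3/16 = 25.6875
  dwarf red-fruited: 137 × 3/16 = 25.6875
  dwarf yellow-fruited: 137 × 1/16 = 8.5625
χ² = Σ (O − E)² / E
  tall red-fruited: (80 − 77.0625)² / 77.0625 = 0.1120
  tall yellow-fruited: (25 − 25.6875)² / 25.6875 = 0.0184
  dwarf red-fruited: (25 − 25.6875)² / 25.6875 = 0.0184
  dwarf yellow-fruited: (7 − 8.5625)² / 8.5625 = 0.2851
χ² = 0.1120 + 0.0184 + 0.0184 + 0.2851 = 0.4339 ≈ 0.434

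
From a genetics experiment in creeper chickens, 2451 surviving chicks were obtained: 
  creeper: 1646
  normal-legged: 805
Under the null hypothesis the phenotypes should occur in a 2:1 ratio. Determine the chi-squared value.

The 2:1 ratio has 3 parts, so with N = 2451 the expected counts are:
  creeper: 2451 × 2/3 = 1634
  normal-legged: 2451 × 1/3 = 817
χ² = Σ (O − E)² / E
  creeper: (1646 − 1634)² / 1634 = 0.0881
  normal-legged: (805 − 817)² / 817 = 0.1763
χ² = 0.0881 + 0.1763 = 0.2644 ≈ 0.264

0.264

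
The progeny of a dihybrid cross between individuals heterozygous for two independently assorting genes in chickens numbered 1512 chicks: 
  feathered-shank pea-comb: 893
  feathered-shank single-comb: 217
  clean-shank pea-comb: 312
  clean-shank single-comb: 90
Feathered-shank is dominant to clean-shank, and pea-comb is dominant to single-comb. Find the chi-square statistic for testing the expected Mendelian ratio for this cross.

20.802

A dihybrid F₂ with independent assortment and complete dominance at both loci gives a 9:3:3:1 phenotypic ratio.
Under the 9:3:3:1 hypothesis (Σ ratio = 16, N = 1512):
  feathered-shank pea-comb: 1512 × 9/16 = 850.5
  feathered-shank single-comb: 1512 × 3/16 = 283.5
  clean-shank pea-comb: 1512 × 3/16 = 283.5
  clean-shank single-comb: 1512 × 1/16 = 94.5
χ² = Σ (O − E)² / E
  feathered-shank pea-comb: (893 − 850.5)² / 850.5 = 2.1238
  feathered-shank single-comb: (217 − 283.5)² / 283.5 = 15.5988
  clean-shank pea-comb: (312 − 283.5)² / 283.5 = 2.8651
  clean-shank single-comb: (90 − 94.5)² / 94.5 = 0.2143
χ² = 2.1238 + 15.5988 + 2.8651 + 0.2143 = 20.802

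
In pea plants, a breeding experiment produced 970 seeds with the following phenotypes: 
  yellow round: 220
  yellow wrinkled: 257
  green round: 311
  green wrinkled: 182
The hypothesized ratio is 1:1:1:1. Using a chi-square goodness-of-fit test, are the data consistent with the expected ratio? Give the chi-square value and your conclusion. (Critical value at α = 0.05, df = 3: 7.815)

37.398; not consistent

The 1:1:1:1 ratio has 4 parts, so with N = 970 the expected counts are:
  yellow round: 970 × 1/4 = 242.5
  yellow wrinkled: 970 × 1/4 = 242.5
  green round: 970 × 1/4 = 242.5
  green wrinkled: 970 × 1/4 = 242.5
χ² = Σ (O − E)² / E
  yellow round: (220 − 242.5)² / 242.5 = 2.0876
  yellow wrinkled: (257 − 242.5)² / 242.5 = 0.8670
  green round: (311 − 242.5)² / 242.5 = 19.3495
  green wrinkled: (182 − 242.5)² / 242.5 = 15.0938
χ² = 2.0876 + 0.8670 + 19.3495 + 15.0938 = 37.3979 ≈ 37.398
Degrees of freedom = 4 − 1 = 3; critical value at α = 0.05 is 7.815.
Since 37.398 > 7.815, we reject the null hypothesis — the data do not fit the 1:1:1:1 ratio.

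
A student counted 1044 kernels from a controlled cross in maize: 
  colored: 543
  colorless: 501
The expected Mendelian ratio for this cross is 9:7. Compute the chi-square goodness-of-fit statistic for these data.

7.621

Total ratio parts = 16. Expected numbers out of 1044:
  colored: 1044 × 9/16 = 587.25
  colorless: 1044 × 7/16 = 456.75
χ² = Σ (O − E)² / E
  colored: (543 − 587.25)² / 587.25 = 3.3343
  colorless: (501 − 456.75)² / 456.75 = 4.2869
χ² = 3.3343 + 4.2869 = 7.6212 ≈ 7.621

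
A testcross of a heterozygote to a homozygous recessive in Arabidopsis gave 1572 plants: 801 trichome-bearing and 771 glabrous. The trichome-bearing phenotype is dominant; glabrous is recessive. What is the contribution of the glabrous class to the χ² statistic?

A testcross of a heterozygote (Aa × aa) gives a 1:1 phenotypic ratio.
Total ratio parts = 2. Expected numbers out of 1572:
  trichome-bearing: 1572 × 1/2 = 786
  glabrous: 1572 × 1/2 = 786
Contribution of glabrous: (771 − 786)² / 786 = 0.2863

0.286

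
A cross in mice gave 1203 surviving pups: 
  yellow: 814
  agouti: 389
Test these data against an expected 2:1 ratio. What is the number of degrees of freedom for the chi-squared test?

A goodness-of-fit test with 2 phenotype classes has df = 2 − 1 = 1.

1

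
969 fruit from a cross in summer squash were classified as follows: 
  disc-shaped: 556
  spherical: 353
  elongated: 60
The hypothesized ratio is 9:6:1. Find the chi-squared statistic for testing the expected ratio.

Under the 9:6:1 hypothesis (Σ ratio = 16, N = 969):
  disc-shaped: 969 × 9/16 = 545.0625
  spherical: 969 × 6/16 = 363.375
  elongated: 969 × 1/16 = 60.5625
χ² = Σ (O − E)² / E
  disc-shaped: (556 − 545.0625)² / 545.0625 = 0.2195
  spherical: (353 − 363.375)² / 363.375 = 0.2962
  elongated: (60 − 60.5625)² / 60.5625 = 0.0052
χ² = 0.2195 + 0.2962 + 0.0052 = 0.5209 ≈ 0.521

0.521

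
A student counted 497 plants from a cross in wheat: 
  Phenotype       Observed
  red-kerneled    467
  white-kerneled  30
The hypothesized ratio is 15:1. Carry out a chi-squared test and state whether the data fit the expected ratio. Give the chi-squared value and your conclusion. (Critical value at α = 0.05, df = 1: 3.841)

0.039; consistent

The 15:1 ratio has 16 parts, so with N = 497 the expected counts are:
  red-kerneled: 497 × 15/16 = 465.9375
  white-kerneled: 497 × 1/16 = 31.0625
χ² = Σ (O − E)² / E
  red-kerneled: (467 − 465.9375)² / 465.9375 = 0.0024
  white-kerneled: (30 − 31.0625)² / 31.0625 = 0.0363
χ² = 0.0024 + 0.0363 = 0.0387 ≈ 0.039
Degrees of freedom = 2 − 1 = 1; critical value at α = 0.05 is 3.841.
Since 0.039 < 3.841, we fail to reject the null hypothesis — the data are consistent with the 15:1 ratio.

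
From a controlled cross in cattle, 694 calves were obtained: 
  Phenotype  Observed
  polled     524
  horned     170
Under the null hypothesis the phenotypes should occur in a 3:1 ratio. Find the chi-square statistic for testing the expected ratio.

Expected counts for N = 694 under a 3:1 ratio (total parts = 4):
  polled: 694 × 3/4 = 520.5
  horned: 694 × 1/4 = 173.5
χ² = Σ (O − E)² / E
  polled: (524 − 520.5)² / 520.5 = 0.0235
  horned: (170 − 173.5)² / 173.5 = 0.0706
χ² = 0.0235 + 0.0706 = 0.0941 ≈ 0.094

0.094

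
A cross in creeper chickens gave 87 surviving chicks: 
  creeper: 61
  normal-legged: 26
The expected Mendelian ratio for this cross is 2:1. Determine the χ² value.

0.466

Under the 2:1 hypothesis (Σ ratio = 3, N = 87):
  creeper: 87 × 2/3 = 58
  normal-legged: 87 × 1/3 = 29
χ² = Σ (O − E)² / E
  creeper: (61 − 58)² / 58 = 0.1552
  normal-legged: (26 − 29)² / 29 = 0.3103
χ² = 0.1552 + 0.3103 = 0.4655 ≈ 0.466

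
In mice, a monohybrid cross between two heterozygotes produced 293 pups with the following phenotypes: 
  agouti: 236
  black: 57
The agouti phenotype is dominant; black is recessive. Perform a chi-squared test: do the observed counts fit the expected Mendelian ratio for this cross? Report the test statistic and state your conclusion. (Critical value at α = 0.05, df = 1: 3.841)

4.807; not consistent

For a monohybrid cross between heterozygotes with complete dominance, the expected phenotypic ratio is 3:1.
Expected counts for N = 293 under a 3:1 ratio (total parts = 4):
  agouti: 293 × 3/4 = 219.75
  black: 293 × 1/4 = 73.25
χ² = Σ (O − E)² / E
  agouti: (236 − 219.75)² / 219.75 = 1.2016
  black: (57 − 73.25)² / 73.25 = 3.6049
χ² = 1.2016 + 3.6049 = 4.8065 ≈ 4.807
Degrees of freedom = 2 − 1 = 1; critical value at α = 0.05 is 3.841.
Since 4.807 > 3.841, we reject the null hypothesis — the data do not fit the 3:1 ratio.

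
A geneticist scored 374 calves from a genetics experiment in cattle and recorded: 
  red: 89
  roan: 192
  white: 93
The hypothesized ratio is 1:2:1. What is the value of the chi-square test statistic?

0.353

Total ratio parts = 4. Expected numbers out of 374:
  red: 374 × 1/4 = 93.5
  roan: 374 × 2/4 = 187
  white: 374 × 1/4 = 93.5
χ² = Σ (O − E)² / E
  red: (89 − 93.5)² / 93.5 = 0.2166
  roan: (192 − 187)² / 187 = 0.1337
  white: (93 − 93.5)² / 93.5 = 0.0027
χ² = 0.2166 + 0.1337 + 0.0027 = 0.353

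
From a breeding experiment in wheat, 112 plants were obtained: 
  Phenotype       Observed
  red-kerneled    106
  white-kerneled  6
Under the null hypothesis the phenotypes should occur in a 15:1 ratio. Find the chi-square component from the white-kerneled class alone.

0.143

Expected counts for N = 112 under a 15:1 ratio (total parts = 16):
  red-kerneled: 112 × 15/16 = 105
  white-kerneled: 112 × 1/16 = 7
Contribution of white-kerneled: (6 − 7)² / 7 = 0.1429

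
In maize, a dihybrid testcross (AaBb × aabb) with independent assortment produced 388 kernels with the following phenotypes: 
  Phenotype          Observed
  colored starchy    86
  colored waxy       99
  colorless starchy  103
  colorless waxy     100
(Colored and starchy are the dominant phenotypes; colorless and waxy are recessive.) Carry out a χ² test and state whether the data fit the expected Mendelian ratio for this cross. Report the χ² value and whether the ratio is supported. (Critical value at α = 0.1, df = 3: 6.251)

A dihybrid testcross with independent assortment gives a 1:1:1:1 ratio.
Under the 1:1:1:1 hypothesis (Σ ratio = 4, N = 388):
  colored starchy: 388 × 1/4 = 97
  colored waxy: 388 × 1/4 = 97
  colorless starchy: 388 × 1/4 = 97
  colorless waxy: 388 × 1/4 = 97
χ² = Σ (O − E)² / E
  colored starchy: (86 − 97)² / 97 = 1.2474
  colored waxy: (99 − 97)² / 97 = 0.0412
  colorless starchy: (103 − 97)² / 97 = 0.3711
  colorless waxy: (100 − 97)² / 97 = 0.0928
χ² = 1.2474 + 0.0412 + 0.3711 + 0.0928 = 1.7525 ≈ 1.753
Degrees of freedom = 4 − 1 = 3; critical value at α = 0.1 is 6.251.
Since 1.753 < 6.251, we fail to reject the null hypothesis — the data are consistent with the 1:1:1:1 ratio.

1.753; consistent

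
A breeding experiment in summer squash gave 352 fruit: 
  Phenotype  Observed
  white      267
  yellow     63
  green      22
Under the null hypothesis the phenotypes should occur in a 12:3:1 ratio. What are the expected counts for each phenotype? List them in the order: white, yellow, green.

Under the 12:3:1 hypothesis (Σ ratio = 16, N = 352):
  white: 352 × 12/16 = 264
  yellow: 352 × 3/16 = 66
  green: 352 × 1/16 = 22

264, 66, 22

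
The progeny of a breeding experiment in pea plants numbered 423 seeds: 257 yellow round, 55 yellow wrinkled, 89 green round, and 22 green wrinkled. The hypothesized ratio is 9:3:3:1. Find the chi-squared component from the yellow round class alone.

1.527

The 9:3:3:1 ratio has 16 parts, so with N = 423 the expected counts are:
  yellow round: 423 × 9/16 = 237.9375
  yellow wrinkled: 423 × 3/16 = 79.3125
  green round: 423 × 3/16 = 79.3125
  green wrinkled: 423 × 1/16 = 26.4375
Contribution of yellow round: (257 − 237.9375)² / 237.9375 = 1.5272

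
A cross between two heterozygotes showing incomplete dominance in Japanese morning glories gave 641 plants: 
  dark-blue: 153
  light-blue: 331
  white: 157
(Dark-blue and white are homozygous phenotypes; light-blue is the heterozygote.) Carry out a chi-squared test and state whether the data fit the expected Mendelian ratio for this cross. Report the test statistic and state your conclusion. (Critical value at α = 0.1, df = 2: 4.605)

0.738; consistent

With incomplete dominance, a heterozygote × heterozygote cross gives a 1:2:1 phenotypic ratio.
Expected counts for N = 641 under a 1:2:1 ratio (total parts = 4):
  dark-blue: 641 × 1/4 = 160.25
  light-blue: 641 × 2/4 = 320.5
  white: 641 × 1/4 = 160.25
χ² = Σ (O − E)² / E
  dark-blue: (153 − 160.25)² / 160.25 = 0.3280
  light-blue: (331 − 320.5)² / 320.5 = 0.3440
  white: (157 − 160.25)² / 160.25 = 0.0659
χ² = 0.3280 + 0.3440 + 0.0659 = 0.7379 ≈ 0.738
Degrees of freedom = 3 − 1 = 2; critical value at α = 0.1 is 4.605.
Since 0.738 < 4.605, we fail to reject the null hypothesis — the data are consistent with the 1:2:1 ratio.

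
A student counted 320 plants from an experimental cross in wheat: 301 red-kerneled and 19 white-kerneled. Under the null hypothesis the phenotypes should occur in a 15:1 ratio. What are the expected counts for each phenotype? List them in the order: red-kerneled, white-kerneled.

300, 20

The 15:1 ratio has 16 parts, so with N = 320 the expected counts are:
  red-kerneled: 320 × 15/16 = 300
  white-kerneled: 320 × 1/16 = 20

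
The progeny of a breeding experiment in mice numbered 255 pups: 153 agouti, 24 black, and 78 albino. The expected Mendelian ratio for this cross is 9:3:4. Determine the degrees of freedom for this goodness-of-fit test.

A goodness-of-fit test with 3 phenotype classes has df = 3 − 1 = 2.

2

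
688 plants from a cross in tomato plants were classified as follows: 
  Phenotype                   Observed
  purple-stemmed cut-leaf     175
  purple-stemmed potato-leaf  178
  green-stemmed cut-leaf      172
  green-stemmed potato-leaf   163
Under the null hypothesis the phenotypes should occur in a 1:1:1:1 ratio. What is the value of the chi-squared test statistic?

Under the 1:1:1:1 hypothesis (Σ ratio = 4, N = 688):
  purple-stemmed cut-leaf: 688 × 1/4 = 172
  purple-stemmed potato-leaf: 688 × 1/4 = 172
  green-stemmed cut-leaf: 688 × 1/4 = 172
  green-stemmed potato-leaf: 688 × 1/4 = 172
χ² = Σ (O − E)² / E
  purple-stemmed cut-leaf: (175 − 172)² / 172 = 0.0523
  purple-stemmed potato-leaf: (178 − 172)² / 172 = 0.2093
  green-stemmed cut-leaf: (172 − 172)² / 172 = 0.0000
  green-stemmed potato-leaf: (163 − 172)² / 172 = 0.4709
χ² = 0.0523 + 0.2093 + 0.0000 + 0.4709 = 0.7325 ≈ 0.733

0.733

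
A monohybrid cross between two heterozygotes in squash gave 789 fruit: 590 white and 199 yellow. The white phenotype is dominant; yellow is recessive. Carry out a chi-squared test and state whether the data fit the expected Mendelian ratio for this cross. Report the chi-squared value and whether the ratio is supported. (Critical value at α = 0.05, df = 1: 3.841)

0.021; consistent

For a monohybrid cross between heterozygotes with complete dominance, the expected phenotypic ratio is 3:1.
Total ratio parts = 4. Expected numbers out of 789:
  white: 789 × 3/4 = 591.75
  yellow: 789 × 1/4 = 197.25
χ² = Σ (O − E)² / E
  white: (590 − 591.75)² / 591.75 = 0.0052
  yellow: (199 − 197.25)² / 197.25 = 0.0155
χ² = 0.0052 + 0.0155 = 0.0207 ≈ 0.021
Degrees of freedom = 2 − 1 = 1; critical value at α = 0.05 is 3.841.
Since 0.021 < 3.841, we fail to reject the null hypothesis — the data are consistent with the 3:1 ratio.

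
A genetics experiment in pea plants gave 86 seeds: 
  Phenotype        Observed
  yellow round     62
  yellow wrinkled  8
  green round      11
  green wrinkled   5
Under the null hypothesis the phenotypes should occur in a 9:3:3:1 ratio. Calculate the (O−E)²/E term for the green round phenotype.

Under the 9:3:3:1 hypothesis (Σ ratio = 16, N = 86):
  yellow round: 86 × 9/16 = 48.375
  yellow wrinkled: 86 × 3/16 = 16.125
  green round: 86 × 3/16 = 16.125
  green wrinkled: 86 × 1/16 = 5.375
Contribution of green round: (11 − 16.125)² / 16.125 = 1.6289

1.629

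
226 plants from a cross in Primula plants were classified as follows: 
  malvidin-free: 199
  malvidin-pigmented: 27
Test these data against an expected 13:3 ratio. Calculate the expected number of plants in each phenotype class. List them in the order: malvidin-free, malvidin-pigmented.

183.625, 42.375

Expected counts for N = 226 under a 13:3 ratio (total parts = 16):
  malvidin-free: 226 × 13/16 = 183.625
  malvidin-pigmented: 226 × 3/16 = 42.375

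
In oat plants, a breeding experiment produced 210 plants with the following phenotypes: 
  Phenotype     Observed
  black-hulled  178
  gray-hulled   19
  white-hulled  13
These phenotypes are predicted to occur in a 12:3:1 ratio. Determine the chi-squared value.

13.213

Expected counts for N = 210 under a 12:3:1 ratio (total parts = 16):
  black-hulled: 210 × 12/16 = 157.5
  gray-hulled: 210 × 3/16 = 39.375
  white-hulled: 210 × 1/16 = 13.125
χ² = Σ (O − E)² / E
  black-hulled: (178 − 157.5)² / 157.5 = 2.6683
  gray-hulled: (19 − 39.375)² / 39.375 = 10.5433
  white-hulled: (13 − 13.125)² / 13.125 = 0.0012
χ² = 2.6683 + 10.5433 + 0.0012 = 13.2128 ≈ 13.213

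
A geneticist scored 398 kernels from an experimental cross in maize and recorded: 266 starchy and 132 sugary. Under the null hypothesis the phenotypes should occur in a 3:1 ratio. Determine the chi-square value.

The 3:1 ratio has 4 parts, so with N = 398 the expected counts are:
  starchy: 398 × 3/4 = 298.5
  sugary: 398 × 1/4 = 99.5
χ² = Σ (O − E)² / E
  starchy: (266 − 298.5)² / 298.5 = 3.5385
  sugary: (132 − 99.5)² / 99.5 = 10.6156
χ² = 3.5385 + 10.6156 = 14.1541 ≈ 14.154

14.154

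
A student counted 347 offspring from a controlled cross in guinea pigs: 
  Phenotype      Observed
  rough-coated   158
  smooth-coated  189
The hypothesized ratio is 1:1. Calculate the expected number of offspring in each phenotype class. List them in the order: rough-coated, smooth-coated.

173.5, 173.5

The 1:1 ratio has 2 parts, so with N = 347 the expected counts are:
  rough-coated: 347 × 1/2 = 173.5
  smooth-coated: 347 × 1/2 = 173.5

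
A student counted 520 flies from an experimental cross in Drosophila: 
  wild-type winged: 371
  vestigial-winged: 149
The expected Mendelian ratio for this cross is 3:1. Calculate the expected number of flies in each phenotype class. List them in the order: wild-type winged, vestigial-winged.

Expected counts for N = 520 under a 3:1 ratio (total parts = 4):
  wild-type winged: 520 × 3/4 = 390
  vestigial-winged: 520 × 1/4 = 130

390, 130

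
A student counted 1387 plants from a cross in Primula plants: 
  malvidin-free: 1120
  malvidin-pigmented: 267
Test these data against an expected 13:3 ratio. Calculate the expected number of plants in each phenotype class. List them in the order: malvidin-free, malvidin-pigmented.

Total ratio parts = 16. Expected numbers out of 1387:
  malvidin-free: 1387 × 13/16 = 1126.9375
  malvidin-pigmented: 1387 × 3/16 = 260.0625

1126.9375, 260.0625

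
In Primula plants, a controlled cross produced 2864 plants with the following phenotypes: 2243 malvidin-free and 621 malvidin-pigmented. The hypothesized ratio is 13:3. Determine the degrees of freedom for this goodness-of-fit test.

1

A goodness-of-fit test with 2 phenotype classes has df = 2 − 1 = 1.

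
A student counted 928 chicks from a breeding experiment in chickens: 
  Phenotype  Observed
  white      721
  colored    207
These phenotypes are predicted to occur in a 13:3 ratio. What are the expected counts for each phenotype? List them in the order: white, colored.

754, 174

The 13:3 ratio has 16 parts, so with N = 928 the expected counts are:
  white: 928 × 13/16 = 754
  colored: 928 × 3/16 = 174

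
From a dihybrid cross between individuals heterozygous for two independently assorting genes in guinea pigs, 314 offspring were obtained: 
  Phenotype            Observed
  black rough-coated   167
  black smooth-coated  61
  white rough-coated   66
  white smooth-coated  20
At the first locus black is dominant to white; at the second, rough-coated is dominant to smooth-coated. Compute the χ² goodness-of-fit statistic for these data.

1.471

A dihybrid F₂ with independent assortment and complete dominance at both loci gives a 9:3:3:1 phenotypic ratio.
Total ratio parts = 16. Expected numbers out of 314:
  black rough-coated: 314 × 9/16 = 176.625
  black smooth-coated: 314 × 3/16 = 58.875
  white rough-coated: 314 × 3/16 = 58.875
  white smooth-coated: 314 × 1/16 = 19.625
χ² = Σ (O − E)² / E
  black rough-coated: (167 − 176.625)² / 176.625 = 0.5245
  black smooth-coated: (61 − 58.875)² / 58.875 = 0.0767
  white rough-coated: (66 − 58.875)² / 58.875 = 0.8623
  white smooth-coated: (20 − 19.625)² / 19.625 = 0.0072
χ² = 0.5245 + 0.0767 + 0.8623 + 0.0072 = 1.4707 ≈ 1.471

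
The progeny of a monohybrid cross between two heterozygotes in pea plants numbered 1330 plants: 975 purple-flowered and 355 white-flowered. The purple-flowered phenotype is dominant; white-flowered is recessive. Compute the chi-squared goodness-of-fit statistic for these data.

For a monohybrid cross between heterozygotes with complete dominance, the expected phenotypic ratio is 3:1.
Total ratio parts = 4. Expected numbers out of 1330:
  purple-flowered: 1330 × 3/4 = 997.5
  white-flowered: 1330 × 1/4 = 332.5
χ² = Σ (O − E)² / E
  purple-flowered: (975 − 997.5)² / 997.5 = 0.5075
  white-flowered: (355 − 332.5)² / 332.5 = 1.5226
χ² = 0.5075 + 1.5226 = 2.0301 ≈ 2.030

2.030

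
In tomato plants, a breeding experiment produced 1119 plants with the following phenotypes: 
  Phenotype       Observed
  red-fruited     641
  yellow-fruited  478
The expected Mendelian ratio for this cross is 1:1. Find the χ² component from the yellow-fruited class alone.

Expected counts for N = 1119 under a 1:1 ratio (total parts = 2):
  red-fruited: 1119 × 1/2 = 559.5
  yellow-fruited: 1119 × 1/2 = 559.5
Contribution of yellow-fruited: (478 − 559.5)² / 559.5 = 11.8718

11.872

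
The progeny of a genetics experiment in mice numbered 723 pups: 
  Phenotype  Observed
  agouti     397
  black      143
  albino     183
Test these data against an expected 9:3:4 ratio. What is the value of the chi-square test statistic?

0.667

Expected counts for N = 723 under a 9:3:4 ratio (total parts = 16):
  agouti: 723 × 9/16 = 406.6875
  black: 723 × 3/16 = 135.5625
  albino: 723 × 4/16 = 180.75
χ² = Σ (O − E)² / E
  agouti: (397 − 406.6875)² / 406.6875 = 0.2308
  black: (143 − 135.5625)² / 135.5625 = 0.4081
  albino: (183 − 180.75)² / 180.75 = 0.0280
χ² = 0.2308 + 0.4081 + 0.0280 = 0.6669 ≈ 0.667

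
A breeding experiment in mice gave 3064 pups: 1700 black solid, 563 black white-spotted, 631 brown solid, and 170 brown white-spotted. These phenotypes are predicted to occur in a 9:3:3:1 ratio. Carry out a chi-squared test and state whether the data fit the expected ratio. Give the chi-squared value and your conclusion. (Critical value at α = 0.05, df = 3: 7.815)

Under the 9:3:3:1 hypothesis (Σ ratio = 16, N = 3064):
  black solid: 3064 × 9/16 = 1723.5
  black white-spotted: 3064 × 3/16 = 574.5
  brown solid: 3064 × 3/16 = 574.5
  brown white-spotted: 3064 × 1/16 = 191.5
χ² = Σ (O − E)² / E
  black solid: (1700 − 1723.5)² / 1723.5 = 0.3204
  black white-spotted: (563 − 574.5)² / 574.5 = 0.2302
  brown solid: (631 − 574.5)² / 574.5 = 5.5566
  brown white-spotted: (170 − 191.5)² / 191.5 = 2.4138
χ² = 0.3204 + 0.2302 + 5.5566 + 2.4138 = 8.521
Degrees of freedom = 4 − 1 = 3; critical value at α = 0.05 is 7.815.
Since 8.521 > 7.815, we reject the null hypothesis — the data do not fit the 9:3:3:1 ratio.

8.521; not consistent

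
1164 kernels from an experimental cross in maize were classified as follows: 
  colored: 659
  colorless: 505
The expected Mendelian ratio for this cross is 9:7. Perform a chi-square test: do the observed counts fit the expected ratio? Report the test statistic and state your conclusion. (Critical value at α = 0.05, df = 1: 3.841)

Expected counts for N = 1164 under a 9:7 ratio (total parts = 16):
  colored: 1164 × 9/16 = 654.75
  colorless: 1164 × 7/16 = 509.25
χ² = Σ (O − E)² / E
  colored: (659 − 654.75)² / 654.75 = 0.0276
  colorless: (505 − 509.25)² / 509.25 = 0.0355
χ² = 0.0276 + 0.0355 = 0.0631 ≈ 0.063
Degrees of freedom = 2 − 1 = 1; critical value at α = 0.05 is 3.841.
Since 0.063 < 3.841, we fail to reject the null hypothesis — the data are consistent with the 9:7 ratio.

0.063; consistent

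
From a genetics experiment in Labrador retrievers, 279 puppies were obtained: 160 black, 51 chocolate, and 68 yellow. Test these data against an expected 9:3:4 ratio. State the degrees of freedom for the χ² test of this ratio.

A goodness-of-fit test with 3 phenotype classes has df = 3 − 1 = 2.

2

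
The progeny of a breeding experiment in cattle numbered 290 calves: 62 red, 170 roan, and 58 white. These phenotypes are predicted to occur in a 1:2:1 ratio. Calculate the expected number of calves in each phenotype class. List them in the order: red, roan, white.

72.5, 145, 72.5

Under the 1:2:1 hypothesis (Σ ratio = 4, N = 290):
  red: 290 × 1/4 = 72.5
  roan: 290 × 2/4 = 145
  white: 290 × 1/4 = 72.5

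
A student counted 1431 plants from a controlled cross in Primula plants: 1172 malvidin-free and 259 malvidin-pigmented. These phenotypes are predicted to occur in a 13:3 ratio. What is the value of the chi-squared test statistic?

0.398

The 13:3 ratio has 16 parts, so with N = 1431 the expected counts are:
  malvidin-free: 1431 × 13/16 = 1162.6875
  malvidin-pigmented: 1431 × 3/16 = 268.3125
χ² = Σ (O − E)² / E
  malvidin-free: (1172 − 1162.6875)² / 1162.6875 = 0.0746
  malvidin-pigmented: (259 − 268.3125)² / 268.3125 = 0.3232
χ² = 0.0746 + 0.3232 = 0.3978 ≈ 0.398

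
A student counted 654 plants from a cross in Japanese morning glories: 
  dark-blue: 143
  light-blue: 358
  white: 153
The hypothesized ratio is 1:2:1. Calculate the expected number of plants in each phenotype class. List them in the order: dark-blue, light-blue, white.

163.5, 327, 163.5

Expected counts for N = 654 under a 1:2:1 ratio (total parts = 4):
  dark-blue: 654 × 1/4 = 163.5
  light-blue: 654 × 2/4 = 327
  white: 654 × 1/4 = 163.5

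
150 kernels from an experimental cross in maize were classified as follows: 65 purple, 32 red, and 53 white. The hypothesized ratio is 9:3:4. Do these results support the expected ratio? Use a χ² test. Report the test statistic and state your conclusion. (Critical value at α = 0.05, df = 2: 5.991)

Under the 9:3:4 hypothesis (Σ ratio = 16, N = 150):
  purple: 150 × 9/16 = 84.375
  red: 150 × 3/16 = 28.125
  white: 150 × 4/16 = 37.5
χ² = Σ (O − E)² / E
  purple: (65 − 84.375)² / 84.375 = 4.4491
  red: (32 − 28.125)² / 28.125 = 0.5339
  white: (53 − 37.5)² / 37.5 = 6.4067
χ² = 4.4491 + 0.5339 + 6.4067 = 11.3897 ≈ 11.390
Degrees of freedom = 3 − 1 = 2; critical value at α = 0.05 is 5.991.
Since 11.390 > 5.991, we reject the null hypothesis — the data do not fit the 9:3:4 ratio.

11.390; not consistent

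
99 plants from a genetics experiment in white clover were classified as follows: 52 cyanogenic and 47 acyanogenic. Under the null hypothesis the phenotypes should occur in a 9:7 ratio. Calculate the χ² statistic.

0.558

The 9:7 ratio has 16 parts, so with N = 99 the expected counts are:
  cyanogenic: 99 × 9/16 = 55.6875
  acyanogenic: 99 × 7/16 = 43.3125
χ² = Σ (O − E)² / E
  cyanogenic: (52 − 55.6875)² / 55.6875 = 0.2442
  acyanogenic: (47 − 43.3125)² / 43.3125 = 0.3139
χ² = 0.2442 + 0.3139 = 0.5581 ≈ 0.558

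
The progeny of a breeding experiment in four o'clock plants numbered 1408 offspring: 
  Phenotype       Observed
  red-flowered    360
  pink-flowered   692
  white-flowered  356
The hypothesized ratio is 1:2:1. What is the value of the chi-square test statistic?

Total ratio parts = 4. Expected numbers out of 1408:
  red-flowered: 1408 × 1/4 = 352
  pink-flowered: 1408 × 2/4 = 704
  white-flowered: 1408 × 1/4 = 352
χ² = Σ (O − E)² / E
  red-flowered: (360 − 352)² / 352 = 0.1818
  pink-flowered: (692 − 704)² / 704 = 0.2045
  white-flowered: (356 − 352)² / 352 = 0.0455
χ² = 0.1818 + 0.2045 + 0.0455 = 0.4318 ≈ 0.432

0.432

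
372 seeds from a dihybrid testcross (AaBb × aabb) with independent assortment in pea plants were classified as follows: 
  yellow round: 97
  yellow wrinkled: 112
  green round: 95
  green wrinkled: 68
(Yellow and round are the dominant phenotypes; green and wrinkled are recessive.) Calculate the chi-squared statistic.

A dihybrid testcross with independent assortment gives a 1:1:1:1 ratio.
Under the 1:1:1:1 hypothesis (Σ ratio = 4, N = 372):
  yellow round: 372 × 1/4 = 93
  yellow wrinkled: 372 × 1/4 = 93
  green round: 372 × 1/4 = 93
  green wrinkled: 372 × 1/4 = 93
χ² = Σ (O − E)² / E
  yellow round: (97 − 93)² / 93 = 0.1720
  yellow wrinkled: (112 − 93)² / 93 = 3.8817
  green round: (95 − 93)² / 93 = 0.0430
  green wrinkled: (68 − 93)² / 93 = 6.7204
χ² = 0.1720 + 3.8817 + 0.0430 + 6.7204 = 10.8171 ≈ 10.817

10.817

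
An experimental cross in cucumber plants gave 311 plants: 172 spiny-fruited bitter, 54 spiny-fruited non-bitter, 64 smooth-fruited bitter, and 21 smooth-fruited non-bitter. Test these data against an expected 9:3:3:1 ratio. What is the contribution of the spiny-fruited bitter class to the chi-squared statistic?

Total ratio parts = 16. Expected numbers out of 311:
  spiny-fruited bitter: 311 × 9/16 = 174.9375
  spiny-fruited non-bitter: 311 × 3/16 = 58.3125
  smooth-fruited bitter: 311 × 3/16 = 58.3125
  smooth-fruited non-bitter: 311 × 1/16 = 19.4375
Contribution of spiny-fruited bitter: (172 − 174.9375)² / 174.9375 = 0.0493

0.049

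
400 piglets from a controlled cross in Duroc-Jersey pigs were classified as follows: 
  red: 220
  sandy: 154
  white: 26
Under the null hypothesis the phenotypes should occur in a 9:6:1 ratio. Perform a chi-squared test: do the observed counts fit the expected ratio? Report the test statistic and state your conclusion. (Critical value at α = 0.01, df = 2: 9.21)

0.258; consistent

Total ratio parts = 16. Expected numbers out of 400:
  red: 400 × 9/16 = 225
  sandy: 400 × 6/16 = 150
  white: 400 × 1/16 = 25
χ² = Σ (O − E)² / E
  red: (220 − 225)² / 225 = 0.1111
  sandy: (154 − 150)² / 150 = 0.1067
  white: (26 − 25)² / 25 = 0.0400
χ² = 0.1111 + 0.1067 + 0.0400 = 0.2578 ≈ 0.258
Degrees of freedom = 3 − 1 = 2; critical value at α = 0.01 is 9.21.
Since 0.258 < 9.21, we fail to reject the null hypothesis — the data are consistent with the 9:6:1 ratio.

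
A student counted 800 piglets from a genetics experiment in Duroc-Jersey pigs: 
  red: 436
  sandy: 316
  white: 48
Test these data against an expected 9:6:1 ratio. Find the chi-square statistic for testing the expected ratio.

Total ratio parts = 16. Expected numbers out of 800:
  red: 800 × 9/16 = 450
  sandy: 800 × 6/16 = 300
  white: 800 × 1/16 = 50
χ² = Σ (O − E)² / E
  red: (436 − 450)² / 450 = 0.4356
  sandy: (316 − 300)² / 300 = 0.8533
  white: (48 − 50)² / 50 = 0.0800
χ² = 0.4356 + 0.8533 + 0.0800 = 1.3689 ≈ 1.369

1.369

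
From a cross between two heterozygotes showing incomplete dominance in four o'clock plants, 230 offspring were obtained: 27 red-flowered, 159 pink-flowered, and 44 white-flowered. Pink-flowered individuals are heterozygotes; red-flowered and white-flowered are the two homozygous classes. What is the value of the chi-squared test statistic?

36.183

With incomplete dominance, a heterozygote × heterozygote cross gives a 1:2:1 phenotypic ratio.
Total ratio parts = 4. Expected numbers out of 230:
  red-flowered: 230 × 1/4 = 57.5
  pink-flowered: 230 × 2/4 = 115
  white-flowered: 230 × 1/4 = 57.5
χ² = Σ (O − E)² / E
  red-flowered: (27 − 57.5)² / 57.5 = 16.1783
  pink-flowered: (159 − 115)² / 115 = 16.8348
  white-flowered: (44 − 57.5)² / 57.5 = 3.1696
χ² = 16.1783 + 16.8348 + 3.1696 = 36.1827 ≈ 36.183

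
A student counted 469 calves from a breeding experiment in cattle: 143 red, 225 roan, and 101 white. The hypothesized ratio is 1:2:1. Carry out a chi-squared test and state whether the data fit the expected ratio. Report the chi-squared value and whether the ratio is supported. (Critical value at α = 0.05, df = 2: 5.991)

8.292; not consistent

The 1:2:1 ratio has 4 parts, so with N = 469 the expected counts are:
  red: 469 × 1/4 = 117.25
  roan: 469 × 2/4 = 234.5
  white: 469 × 1/4 = 117.25
χ² = Σ (O − E)² / E
  red: (143 − 117.25)² / 117.25 = 5.6551
  roan: (225 − 234.5)² / 234.5 = 0.3849
  white: (101 − 117.25)² / 117.25 = 2.2521
χ² = 5.6551 + 0.3849 + 2.2521 = 8.2921 ≈ 8.292
Degrees of freedom = 3 − 1 = 2; critical value at α = 0.05 is 5.991.
Since 8.292 > 5.991, we reject the null hypothesis — the data do not fit the 1:2:1 ratio.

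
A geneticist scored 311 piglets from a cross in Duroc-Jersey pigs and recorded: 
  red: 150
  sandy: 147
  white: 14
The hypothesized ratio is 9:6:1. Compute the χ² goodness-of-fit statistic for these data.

12.987

The 9:6:1 ratio has 16 parts, so with N = 311 the expected counts are:
  red: 311 × 9/16 = 174.9375
  sandy: 311 × 6/16 = 116.625
  white: 311 × 1/16 = 19.4375
χ² = Σ (O − E)² / E
  red: (150 − 174.9375)² / 174.9375 = 3.5549
  sandy: (147 − 116.625)² / 116.625 = 7.9112
  white: (14 − 19.4375)² / 19.4375 = 1.5211
χ² = 3.5549 + 7.9112 + 1.5211 = 12.9872 ≈ 12.987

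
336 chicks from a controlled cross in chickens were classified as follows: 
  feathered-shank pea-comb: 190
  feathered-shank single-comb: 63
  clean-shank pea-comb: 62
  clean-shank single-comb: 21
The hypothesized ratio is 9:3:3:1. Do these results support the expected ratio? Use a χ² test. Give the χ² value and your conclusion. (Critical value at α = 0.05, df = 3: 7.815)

0.021; consistent

The 9:3:3:1 ratio has 16 parts, so with N = 336 the expected counts are:
  feathered-shank pea-comb: 336 × 9/16 = 189
  feathered-shank single-comb: 336 × 3/16 = 63
  clean-shank pea-comb: 336 × 3/16 = 63
  clean-shank single-comb: 336 × 1/16 = 21
χ² = Σ (O − E)² / E
  feathered-shank pea-comb: (190 − 189)² / 189 = 0.0053
  feathered-shank single-comb: (63 − 63)² / 63 = 0.0000
  clean-shank pea-comb: (62 − 63)² / 63 = 0.0159
  clean-shank single-comb: (21 − 21)² / 21 = 0.0000
χ² = 0.0053 + 0.0000 + 0.0159 + 0.0000 = 0.0212 ≈ 0.021
Degrees of freedom = 4 − 1 = 3; critical value at α = 0.05 is 7.815.
Since 0.021 < 7.815, we fail to reject the null hypothesis — the data are consistent with the 9:3:3:1 ratio.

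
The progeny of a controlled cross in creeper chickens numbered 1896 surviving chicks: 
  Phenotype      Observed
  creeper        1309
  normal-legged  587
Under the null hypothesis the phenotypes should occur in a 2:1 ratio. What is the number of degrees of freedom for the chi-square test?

A goodness-of-fit test with 2 phenotype classes has df = 2 − 1 = 1.

1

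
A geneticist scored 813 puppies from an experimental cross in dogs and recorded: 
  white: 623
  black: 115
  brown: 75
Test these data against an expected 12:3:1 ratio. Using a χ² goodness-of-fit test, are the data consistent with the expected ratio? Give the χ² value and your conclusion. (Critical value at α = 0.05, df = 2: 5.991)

The 12:3:1 ratio has 16 parts, so with N = 813 the expected counts are:
  white: 813 × 12/16 = 609.75
  black: 813 × 3/16 = 152.4375
  brown: 813 × 1/16 = 50.8125
χ² = Σ (O − E)² / E
  white: (623 − 609.75)² / 609.75 = 0.2879
  black: (115 − 152.4375)² / 152.4375 = 9.1944
  brown: (75 − 50.8125)² / 50.8125 = 11.5136
χ² = 0.2879 + 9.1944 + 11.5136 = 20.9959 ≈ 20.996
Degrees of freedom = 3 − 1 = 2; critical value at α = 0.05 is 5.991.
Since 20.996 > 5.991, we reject the null hypothesis — the data do not fit the 12:3:1 ratio.

20.996; not consistent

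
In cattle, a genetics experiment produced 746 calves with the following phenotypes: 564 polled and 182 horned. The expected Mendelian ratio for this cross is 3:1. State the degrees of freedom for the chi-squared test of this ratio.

1

A goodness-of-fit test with 2 phenotype classes has df = 2 − 1 = 1.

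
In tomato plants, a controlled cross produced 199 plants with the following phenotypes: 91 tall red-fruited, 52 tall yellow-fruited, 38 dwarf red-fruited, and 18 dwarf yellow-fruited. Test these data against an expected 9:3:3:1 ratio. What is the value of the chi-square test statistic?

12.198

The 9:3:3:1 ratio has 16 parts, so with N = 199 the expected counts are:
  tall red-fruited: 199 × 9/16 = 111.9375
  tall yellow-fruited: 199 × 3/16 = 37.3125
  dwarf red-fruited: 199 × 3/16 = 37.3125
  dwarf yellow-fruited: 199 × 1/16 = 12.4375
χ² = Σ (O − E)² / E
  tall red-fruited: (91 − 111.9375)² / 111.9375 = 3.9163
  tall yellow-fruited: (52 − 37.3125)² / 37.3125 = 5.7815
  dwarf red-fruited: (38 − 37.3125)² / 37.3125 = 0.0127
  dwarf yellow-fruited: (18 − 12.4375)² / 12.4375 = 2.4878
χ² = 3.9163 + 5.7815 + 0.0127 + 2.4878 = 12.1983 ≈ 12.198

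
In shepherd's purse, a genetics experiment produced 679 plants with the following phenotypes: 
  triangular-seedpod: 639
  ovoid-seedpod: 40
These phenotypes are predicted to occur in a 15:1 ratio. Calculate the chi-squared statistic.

Expected counts for N = 679 under a 15:1 ratio (total parts = 16):
  triangular-seedpod: 679 × 15/16 = 636.5625
  ovoid-seedpod: 679 × 1/16 = 42.4375
χ² = Σ (O − E)² / E
  triangular-seedpod: (639 − 636.5625)² / 636.5625 = 0.0093
  ovoid-seedpod: (40 − 42.4375)² / 42.4375 = 0.1400
χ² = 0.0093 + 0.1400 = 0.1493 ≈ 0.149

0.149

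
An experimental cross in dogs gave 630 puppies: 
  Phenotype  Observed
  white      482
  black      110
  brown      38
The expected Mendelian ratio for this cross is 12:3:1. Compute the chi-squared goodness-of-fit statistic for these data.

The 12:3:1 ratio has 16 parts, so with N = 630 the expected counts are:
  white: 630 × 12/16 = 472.5
  black: 630 × 3/16 = 118.125
  brown: 630 × 1/16 = 39.375
χ² = Σ (O − E)² / E
  white: (482 − 472.5)² / 472.5 = 0.1910
  black: (110 − 118.125)² / 118.125 = 0.5589
  brown: (38 − 39.375)² / 39.375 = 0.0480
χ² = 0.1910 + 0.5589 + 0.0480 = 0.7979 ≈ 0.798

0.798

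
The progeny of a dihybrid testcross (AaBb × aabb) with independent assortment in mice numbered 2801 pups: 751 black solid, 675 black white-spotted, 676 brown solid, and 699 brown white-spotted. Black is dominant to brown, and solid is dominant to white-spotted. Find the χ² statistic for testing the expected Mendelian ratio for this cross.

5.431

A dihybrid testcross with independent assortment gives a 1:1:1:1 ratio.
Under the 1:1:1:1 hypothesis (Σ ratio = 4, N = 2801):
  black solid: 2801 × 1/4 = 700.25
  black white-spotted: 2801 × 1/4 = 700.25
  brown solid: 2801 × 1/4 = 700.25
  brown white-spotted: 2801 × 1/4 = 700.25
χ² = Σ (O − E)² / E
  black solid: (751 − 700.25)² / 700.25 = 3.6781
  black white-spotted: (675 − 700.25)² / 700.25 = 0.9105
  brown solid: (676 − 700.25)² / 700.25 = 0.8398
  brown white-spotted: (699 − 700.25)² / 700.25 = 0.0022
χ² = 3.6781 + 0.9105 + 0.8398 + 0.0022 = 5.4306 ≈ 5.431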